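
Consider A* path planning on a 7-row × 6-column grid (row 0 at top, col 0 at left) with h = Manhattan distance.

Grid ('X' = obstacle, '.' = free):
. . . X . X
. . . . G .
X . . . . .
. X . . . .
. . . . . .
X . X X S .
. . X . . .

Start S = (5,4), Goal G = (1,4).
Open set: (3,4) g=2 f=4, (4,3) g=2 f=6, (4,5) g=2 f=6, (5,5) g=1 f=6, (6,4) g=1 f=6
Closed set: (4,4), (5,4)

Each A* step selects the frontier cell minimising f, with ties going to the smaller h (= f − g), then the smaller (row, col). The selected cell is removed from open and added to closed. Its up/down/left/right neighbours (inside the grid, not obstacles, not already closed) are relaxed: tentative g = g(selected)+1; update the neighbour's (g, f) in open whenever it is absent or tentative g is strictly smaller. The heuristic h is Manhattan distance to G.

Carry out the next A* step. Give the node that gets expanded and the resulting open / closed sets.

step 1: expand (3,4) (f=4, h=2) → closed; open now [(2,4) g=3 f=4, (3,3) g=3 f=6, (3,5) g=3 f=6, (4,3) g=2 f=6, (4,5) g=2 f=6, (5,5) g=1 f=6, (6,4) g=1 f=6]

expanded=(3,4); open=[(2,4) g=3 f=4, (3,3) g=3 f=6, (3,5) g=3 f=6, (4,3) g=2 f=6, (4,5) g=2 f=6, (5,5) g=1 f=6, (6,4) g=1 f=6]; closed=[(3,4), (4,4), (5,4)]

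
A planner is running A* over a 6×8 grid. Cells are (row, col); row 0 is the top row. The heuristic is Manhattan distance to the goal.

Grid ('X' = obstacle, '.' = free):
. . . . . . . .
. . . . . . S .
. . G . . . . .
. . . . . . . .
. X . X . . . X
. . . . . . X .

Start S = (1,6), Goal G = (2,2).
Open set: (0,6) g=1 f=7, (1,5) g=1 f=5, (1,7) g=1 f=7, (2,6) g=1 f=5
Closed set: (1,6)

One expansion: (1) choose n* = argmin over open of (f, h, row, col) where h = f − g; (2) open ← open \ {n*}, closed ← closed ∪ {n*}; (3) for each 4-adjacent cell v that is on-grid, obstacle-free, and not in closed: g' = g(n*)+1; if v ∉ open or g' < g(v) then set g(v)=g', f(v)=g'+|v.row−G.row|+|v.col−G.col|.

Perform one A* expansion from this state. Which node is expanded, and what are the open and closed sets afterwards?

step 1: expand (1,5) (f=5, h=4) → closed; open now [(0,5) g=2 f=7, (0,6) g=1 f=7, (1,4) g=2 f=5, (1,7) g=1 f=7, (2,5) g=2 f=5, (2,6) g=1 f=5]

expanded=(1,5); open=[(0,5) g=2 f=7, (0,6) g=1 f=7, (1,4) g=2 f=5, (1,7) g=1 f=7, (2,5) g=2 f=5, (2,6) g=1 f=5]; closed=[(1,5), (1,6)]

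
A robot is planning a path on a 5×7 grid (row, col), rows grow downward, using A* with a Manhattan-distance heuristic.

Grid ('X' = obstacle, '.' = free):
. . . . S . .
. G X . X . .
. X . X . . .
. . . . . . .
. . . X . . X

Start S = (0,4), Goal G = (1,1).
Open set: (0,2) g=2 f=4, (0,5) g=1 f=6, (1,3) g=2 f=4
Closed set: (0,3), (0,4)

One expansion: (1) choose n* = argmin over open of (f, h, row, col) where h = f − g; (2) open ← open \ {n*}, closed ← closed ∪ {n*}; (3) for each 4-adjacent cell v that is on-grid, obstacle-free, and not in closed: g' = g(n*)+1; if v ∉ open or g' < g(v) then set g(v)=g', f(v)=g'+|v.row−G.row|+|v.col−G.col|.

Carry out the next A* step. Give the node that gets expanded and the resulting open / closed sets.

step 1: expand (0,2) (f=4, h=2) → closed; open now [(0,1) g=3 f=4, (0,5) g=1 f=6, (1,3) g=2 f=4]

expanded=(0,2); open=[(0,1) g=3 f=4, (0,5) g=1 f=6, (1,3) g=2 f=4]; closed=[(0,2), (0,3), (0,4)]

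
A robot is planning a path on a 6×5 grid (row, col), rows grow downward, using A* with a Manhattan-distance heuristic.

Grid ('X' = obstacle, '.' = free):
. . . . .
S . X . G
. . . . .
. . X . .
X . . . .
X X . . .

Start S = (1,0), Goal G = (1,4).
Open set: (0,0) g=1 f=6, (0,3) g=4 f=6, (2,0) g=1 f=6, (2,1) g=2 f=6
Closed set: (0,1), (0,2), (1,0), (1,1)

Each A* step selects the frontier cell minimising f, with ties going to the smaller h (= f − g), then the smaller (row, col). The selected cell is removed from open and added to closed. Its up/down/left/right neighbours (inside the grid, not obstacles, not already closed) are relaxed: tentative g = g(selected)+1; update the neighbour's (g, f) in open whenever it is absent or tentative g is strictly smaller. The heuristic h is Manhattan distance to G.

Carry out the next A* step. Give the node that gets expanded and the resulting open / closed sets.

expanded=(0,3); open=[(0,0) g=1 f=6, (0,4) g=5 f=6, (1,3) g=5 f=6, (2,0) g=1 f=6, (2,1) g=2 f=6]; closed=[(0,1), (0,2), (0,3), (1,0), (1,1)]

step 1: expand (0,3) (f=6, h=2) → closed; open now [(0,0) g=1 f=6, (0,4) g=5 f=6, (1,3) g=5 f=6, (2,0) g=1 f=6, (2,1) g=2 f=6]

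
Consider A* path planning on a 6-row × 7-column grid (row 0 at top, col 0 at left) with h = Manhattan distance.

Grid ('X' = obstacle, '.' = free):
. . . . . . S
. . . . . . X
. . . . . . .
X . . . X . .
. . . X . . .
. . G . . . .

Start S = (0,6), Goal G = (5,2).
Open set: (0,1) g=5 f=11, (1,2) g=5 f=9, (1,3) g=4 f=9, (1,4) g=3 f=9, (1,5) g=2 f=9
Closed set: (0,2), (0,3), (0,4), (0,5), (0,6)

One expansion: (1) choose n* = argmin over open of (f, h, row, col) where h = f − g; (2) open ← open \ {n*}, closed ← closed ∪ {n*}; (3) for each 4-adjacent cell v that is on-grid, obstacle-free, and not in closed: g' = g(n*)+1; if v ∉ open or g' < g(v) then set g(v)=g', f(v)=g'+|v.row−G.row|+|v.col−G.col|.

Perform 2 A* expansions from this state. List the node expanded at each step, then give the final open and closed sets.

step 1: expand (1,2) (f=9, h=4) → closed; open now [(0,1) g=5 f=11, (1,1) g=6 f=11, (1,3) g=4 f=9, (1,4) g=3 f=9, (1,5) g=2 f=9, (2,2) g=6 f=9]
step 2: expand (2,2) (f=9, h=3) → closed; open now [(0,1) g=5 f=11, (1,1) g=6 f=11, (1,3) g=4 f=9, (1,4) g=3 f=9, (1,5) g=2 f=9, (2,1) g=7 f=11, (2,3) g=7 f=11, (3,2) g=7 f=9]

order=[(1,2) → (2,2)]; open=[(0,1) g=5 f=11, (1,1) g=6 f=11, (1,3) g=4 f=9, (1,4) g=3 f=9, (1,5) g=2 f=9, (2,1) g=7 f=11, (2,3) g=7 f=11, (3,2) g=7 f=9]; closed=[(0,2), (0,3), (0,4), (0,5), (0,6), (1,2), (2,2)]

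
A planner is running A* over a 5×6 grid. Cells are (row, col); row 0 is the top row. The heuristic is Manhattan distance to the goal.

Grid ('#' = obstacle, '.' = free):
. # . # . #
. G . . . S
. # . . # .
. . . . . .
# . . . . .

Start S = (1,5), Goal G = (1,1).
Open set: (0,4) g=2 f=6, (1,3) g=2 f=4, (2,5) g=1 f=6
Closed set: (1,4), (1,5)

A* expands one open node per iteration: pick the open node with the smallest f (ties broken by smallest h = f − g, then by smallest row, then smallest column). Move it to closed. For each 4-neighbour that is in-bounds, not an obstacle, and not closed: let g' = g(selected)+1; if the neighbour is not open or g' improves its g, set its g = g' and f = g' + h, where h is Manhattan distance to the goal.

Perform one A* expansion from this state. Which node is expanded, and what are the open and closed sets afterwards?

step 1: expand (1,3) (f=4, h=2) → closed; open now [(0,4) g=2 f=6, (1,2) g=3 f=4, (2,3) g=3 f=6, (2,5) g=1 f=6]

expanded=(1,3); open=[(0,4) g=2 f=6, (1,2) g=3 f=4, (2,3) g=3 f=6, (2,5) g=1 f=6]; closed=[(1,3), (1,4), (1,5)]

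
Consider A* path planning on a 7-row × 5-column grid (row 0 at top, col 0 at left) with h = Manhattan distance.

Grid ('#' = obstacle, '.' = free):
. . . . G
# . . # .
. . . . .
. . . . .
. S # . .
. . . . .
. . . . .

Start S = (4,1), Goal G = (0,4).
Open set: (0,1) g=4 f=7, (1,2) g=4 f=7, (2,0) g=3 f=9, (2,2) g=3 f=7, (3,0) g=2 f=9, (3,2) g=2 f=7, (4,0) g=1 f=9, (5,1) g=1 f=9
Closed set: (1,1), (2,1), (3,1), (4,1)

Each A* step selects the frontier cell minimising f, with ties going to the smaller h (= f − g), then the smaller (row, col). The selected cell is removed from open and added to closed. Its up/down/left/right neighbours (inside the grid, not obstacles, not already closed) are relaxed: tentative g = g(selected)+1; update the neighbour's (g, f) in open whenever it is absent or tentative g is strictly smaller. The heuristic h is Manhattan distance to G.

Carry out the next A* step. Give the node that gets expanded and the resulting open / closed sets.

expanded=(0,1); open=[(0,0) g=5 f=9, (0,2) g=5 f=7, (1,2) g=4 f=7, (2,0) g=3 f=9, (2,2) g=3 f=7, (3,0) g=2 f=9, (3,2) g=2 f=7, (4,0) g=1 f=9, (5,1) g=1 f=9]; closed=[(0,1), (1,1), (2,1), (3,1), (4,1)]

step 1: expand (0,1) (f=7, h=3) → closed; open now [(0,0) g=5 f=9, (0,2) g=5 f=7, (1,2) g=4 f=7, (2,0) g=3 f=9, (2,2) g=3 f=7, (3,0) g=2 f=9, (3,2) g=2 f=7, (4,0) g=1 f=9, (5,1) g=1 f=9]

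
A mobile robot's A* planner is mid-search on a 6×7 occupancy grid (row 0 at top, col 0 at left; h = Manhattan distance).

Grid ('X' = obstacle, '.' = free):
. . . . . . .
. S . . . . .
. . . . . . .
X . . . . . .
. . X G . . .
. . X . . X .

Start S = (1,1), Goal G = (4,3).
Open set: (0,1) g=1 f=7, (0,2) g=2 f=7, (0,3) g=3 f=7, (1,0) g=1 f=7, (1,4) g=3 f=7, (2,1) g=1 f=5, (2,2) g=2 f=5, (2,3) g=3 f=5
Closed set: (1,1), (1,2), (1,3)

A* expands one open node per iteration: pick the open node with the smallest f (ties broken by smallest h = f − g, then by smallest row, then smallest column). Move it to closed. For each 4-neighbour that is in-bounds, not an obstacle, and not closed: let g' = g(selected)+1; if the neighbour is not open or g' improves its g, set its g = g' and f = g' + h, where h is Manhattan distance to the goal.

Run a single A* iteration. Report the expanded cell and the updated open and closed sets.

step 1: expand (2,3) (f=5, h=2) → closed; open now [(0,1) g=1 f=7, (0,2) g=2 f=7, (0,3) g=3 f=7, (1,0) g=1 f=7, (1,4) g=3 f=7, (2,1) g=1 f=5, (2,2) g=2 f=5, (2,4) g=4 f=7, (3,3) g=4 f=5]

expanded=(2,3); open=[(0,1) g=1 f=7, (0,2) g=2 f=7, (0,3) g=3 f=7, (1,0) g=1 f=7, (1,4) g=3 f=7, (2,1) g=1 f=5, (2,2) g=2 f=5, (2,4) g=4 f=7, (3,3) g=4 f=5]; closed=[(1,1), (1,2), (1,3), (2,3)]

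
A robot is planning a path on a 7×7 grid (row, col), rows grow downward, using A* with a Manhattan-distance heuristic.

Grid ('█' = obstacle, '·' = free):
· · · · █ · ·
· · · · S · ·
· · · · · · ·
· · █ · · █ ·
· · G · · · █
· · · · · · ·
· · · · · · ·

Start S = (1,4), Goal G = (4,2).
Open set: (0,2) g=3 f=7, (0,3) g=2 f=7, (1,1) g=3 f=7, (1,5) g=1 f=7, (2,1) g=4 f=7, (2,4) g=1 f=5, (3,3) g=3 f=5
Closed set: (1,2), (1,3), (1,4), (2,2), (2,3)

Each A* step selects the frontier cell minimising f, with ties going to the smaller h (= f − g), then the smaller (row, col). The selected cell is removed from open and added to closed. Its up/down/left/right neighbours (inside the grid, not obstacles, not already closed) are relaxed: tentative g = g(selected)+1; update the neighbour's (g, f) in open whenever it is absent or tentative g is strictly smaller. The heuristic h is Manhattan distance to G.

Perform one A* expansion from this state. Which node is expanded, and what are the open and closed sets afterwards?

expanded=(3,3); open=[(0,2) g=3 f=7, (0,3) g=2 f=7, (1,1) g=3 f=7, (1,5) g=1 f=7, (2,1) g=4 f=7, (2,4) g=1 f=5, (3,4) g=4 f=7, (4,3) g=4 f=5]; closed=[(1,2), (1,3), (1,4), (2,2), (2,3), (3,3)]

step 1: expand (3,3) (f=5, h=2) → closed; open now [(0,2) g=3 f=7, (0,3) g=2 f=7, (1,1) g=3 f=7, (1,5) g=1 f=7, (2,1) g=4 f=7, (2,4) g=1 f=5, (3,4) g=4 f=7, (4,3) g=4 f=5]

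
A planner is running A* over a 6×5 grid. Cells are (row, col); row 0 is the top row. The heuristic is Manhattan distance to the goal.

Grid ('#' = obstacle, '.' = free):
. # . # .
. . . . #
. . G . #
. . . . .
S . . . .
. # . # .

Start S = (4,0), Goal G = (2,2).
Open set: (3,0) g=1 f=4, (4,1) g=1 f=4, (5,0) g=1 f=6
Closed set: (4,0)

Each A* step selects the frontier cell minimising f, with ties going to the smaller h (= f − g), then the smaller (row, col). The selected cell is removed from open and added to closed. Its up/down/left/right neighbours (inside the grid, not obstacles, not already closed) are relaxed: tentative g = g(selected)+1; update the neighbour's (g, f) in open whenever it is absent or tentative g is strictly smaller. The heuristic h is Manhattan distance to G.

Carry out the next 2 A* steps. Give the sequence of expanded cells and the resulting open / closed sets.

order=[(3,0) → (2,0)]; open=[(1,0) g=3 f=6, (2,1) g=3 f=4, (3,1) g=2 f=4, (4,1) g=1 f=4, (5,0) g=1 f=6]; closed=[(2,0), (3,0), (4,0)]

step 1: expand (3,0) (f=4, h=3) → closed; open now [(2,0) g=2 f=4, (3,1) g=2 f=4, (4,1) g=1 f=4, (5,0) g=1 f=6]
step 2: expand (2,0) (f=4, h=2) → closed; open now [(1,0) g=3 f=6, (2,1) g=3 f=4, (3,1) g=2 f=4, (4,1) g=1 f=4, (5,0) g=1 f=6]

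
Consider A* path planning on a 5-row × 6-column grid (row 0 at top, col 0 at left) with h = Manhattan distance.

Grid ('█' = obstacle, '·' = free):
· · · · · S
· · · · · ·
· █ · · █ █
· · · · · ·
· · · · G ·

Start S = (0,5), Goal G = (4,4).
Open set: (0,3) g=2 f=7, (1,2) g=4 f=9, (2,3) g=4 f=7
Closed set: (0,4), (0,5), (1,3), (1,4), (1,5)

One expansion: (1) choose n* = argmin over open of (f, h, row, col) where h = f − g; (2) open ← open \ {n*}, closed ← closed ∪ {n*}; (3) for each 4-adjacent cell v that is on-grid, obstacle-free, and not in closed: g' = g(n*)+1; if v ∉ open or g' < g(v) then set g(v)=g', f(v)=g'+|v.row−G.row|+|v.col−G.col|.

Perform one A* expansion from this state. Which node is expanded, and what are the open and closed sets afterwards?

step 1: expand (2,3) (f=7, h=3) → closed; open now [(0,3) g=2 f=7, (1,2) g=4 f=9, (2,2) g=5 f=9, (3,3) g=5 f=7]

expanded=(2,3); open=[(0,3) g=2 f=7, (1,2) g=4 f=9, (2,2) g=5 f=9, (3,3) g=5 f=7]; closed=[(0,4), (0,5), (1,3), (1,4), (1,5), (2,3)]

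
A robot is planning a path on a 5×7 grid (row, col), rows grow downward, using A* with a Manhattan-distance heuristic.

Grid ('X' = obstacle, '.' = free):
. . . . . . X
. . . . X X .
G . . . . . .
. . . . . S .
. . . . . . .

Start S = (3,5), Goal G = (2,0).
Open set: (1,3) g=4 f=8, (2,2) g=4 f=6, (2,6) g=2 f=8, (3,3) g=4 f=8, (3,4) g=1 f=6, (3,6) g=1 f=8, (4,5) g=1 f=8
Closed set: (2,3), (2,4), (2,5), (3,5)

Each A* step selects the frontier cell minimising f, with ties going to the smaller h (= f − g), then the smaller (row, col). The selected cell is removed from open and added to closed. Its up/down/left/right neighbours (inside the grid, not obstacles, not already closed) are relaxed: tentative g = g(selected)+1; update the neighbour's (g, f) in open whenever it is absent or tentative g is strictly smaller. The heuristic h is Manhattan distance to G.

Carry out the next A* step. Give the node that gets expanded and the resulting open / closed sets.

step 1: expand (2,2) (f=6, h=2) → closed; open now [(1,2) g=5 f=8, (1,3) g=4 f=8, (2,1) g=5 f=6, (2,6) g=2 f=8, (3,2) g=5 f=8, (3,3) g=4 f=8, (3,4) g=1 f=6, (3,6) g=1 f=8, (4,5) g=1 f=8]

expanded=(2,2); open=[(1,2) g=5 f=8, (1,3) g=4 f=8, (2,1) g=5 f=6, (2,6) g=2 f=8, (3,2) g=5 f=8, (3,3) g=4 f=8, (3,4) g=1 f=6, (3,6) g=1 f=8, (4,5) g=1 f=8]; closed=[(2,2), (2,3), (2,4), (2,5), (3,5)]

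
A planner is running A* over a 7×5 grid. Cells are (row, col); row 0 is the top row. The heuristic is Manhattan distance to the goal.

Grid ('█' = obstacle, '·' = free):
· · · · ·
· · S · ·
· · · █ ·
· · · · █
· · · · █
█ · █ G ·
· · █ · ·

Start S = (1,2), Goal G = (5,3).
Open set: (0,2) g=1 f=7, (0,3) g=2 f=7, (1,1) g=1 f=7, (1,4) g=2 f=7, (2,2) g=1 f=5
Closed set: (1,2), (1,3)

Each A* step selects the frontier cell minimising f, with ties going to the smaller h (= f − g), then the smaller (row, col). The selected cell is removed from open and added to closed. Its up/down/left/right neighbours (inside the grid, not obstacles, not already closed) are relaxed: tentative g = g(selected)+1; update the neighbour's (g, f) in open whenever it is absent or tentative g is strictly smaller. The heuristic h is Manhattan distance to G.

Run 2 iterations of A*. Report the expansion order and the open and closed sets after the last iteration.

order=[(2,2) → (3,2)]; open=[(0,2) g=1 f=7, (0,3) g=2 f=7, (1,1) g=1 f=7, (1,4) g=2 f=7, (2,1) g=2 f=7, (3,1) g=3 f=7, (3,3) g=3 f=5, (4,2) g=3 f=5]; closed=[(1,2), (1,3), (2,2), (3,2)]

step 1: expand (2,2) (f=5, h=4) → closed; open now [(0,2) g=1 f=7, (0,3) g=2 f=7, (1,1) g=1 f=7, (1,4) g=2 f=7, (2,1) g=2 f=7, (3,2) g=2 f=5]
step 2: expand (3,2) (f=5, h=3) → closed; open now [(0,2) g=1 f=7, (0,3) g=2 f=7, (1,1) g=1 f=7, (1,4) g=2 f=7, (2,1) g=2 f=7, (3,1) g=3 f=7, (3,3) g=3 f=5, (4,2) g=3 f=5]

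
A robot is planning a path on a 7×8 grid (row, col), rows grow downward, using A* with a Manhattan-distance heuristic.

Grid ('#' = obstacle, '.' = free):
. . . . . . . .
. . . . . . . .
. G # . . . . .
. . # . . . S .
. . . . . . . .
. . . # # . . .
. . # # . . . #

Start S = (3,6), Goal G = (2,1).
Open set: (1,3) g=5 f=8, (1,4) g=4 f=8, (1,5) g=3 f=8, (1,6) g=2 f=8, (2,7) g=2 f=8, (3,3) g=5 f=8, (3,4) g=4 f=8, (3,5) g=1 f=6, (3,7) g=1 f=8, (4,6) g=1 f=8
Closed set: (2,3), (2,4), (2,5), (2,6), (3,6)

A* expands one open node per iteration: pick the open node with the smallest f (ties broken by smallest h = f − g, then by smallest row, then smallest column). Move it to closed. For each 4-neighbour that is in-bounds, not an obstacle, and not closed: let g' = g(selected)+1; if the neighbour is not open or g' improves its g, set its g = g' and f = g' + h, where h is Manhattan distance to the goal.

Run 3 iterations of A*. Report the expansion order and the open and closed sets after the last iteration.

order=[(3,5) → (3,4) → (3,3)]; open=[(1,3) g=5 f=8, (1,4) g=4 f=8, (1,5) g=3 f=8, (1,6) g=2 f=8, (2,7) g=2 f=8, (3,7) g=1 f=8, (4,3) g=4 f=8, (4,4) g=3 f=8, (4,5) g=2 f=8, (4,6) g=1 f=8]; closed=[(2,3), (2,4), (2,5), (2,6), (3,3), (3,4), (3,5), (3,6)]

step 1: expand (3,5) (f=6, h=5) → closed; open now [(1,3) g=5 f=8, (1,4) g=4 f=8, (1,5) g=3 f=8, (1,6) g=2 f=8, (2,7) g=2 f=8, (3,3) g=5 f=8, (3,4) g=2 f=6, (3,7) g=1 f=8, (4,5) g=2 f=8, (4,6) g=1 f=8]
step 2: expand (3,4) (f=6, h=4) → closed; open now [(1,3) g=5 f=8, (1,4) g=4 f=8, (1,5) g=3 f=8, (1,6) g=2 f=8, (2,7) g=2 f=8, (3,3) g=3 f=6, (3,7) g=1 f=8, (4,4) g=3 f=8, (4,5) g=2 f=8, (4,6) g=1 f=8]
step 3: expand (3,3) (f=6, h=3) → closed; open now [(1,3) g=5 f=8, (1,4) g=4 f=8, (1,5) g=3 f=8, (1,6) g=2 f=8, (2,7) g=2 f=8, (3,7) g=1 f=8, (4,3) g=4 f=8, (4,4) g=3 f=8, (4,5) g=2 f=8, (4,6) g=1 f=8]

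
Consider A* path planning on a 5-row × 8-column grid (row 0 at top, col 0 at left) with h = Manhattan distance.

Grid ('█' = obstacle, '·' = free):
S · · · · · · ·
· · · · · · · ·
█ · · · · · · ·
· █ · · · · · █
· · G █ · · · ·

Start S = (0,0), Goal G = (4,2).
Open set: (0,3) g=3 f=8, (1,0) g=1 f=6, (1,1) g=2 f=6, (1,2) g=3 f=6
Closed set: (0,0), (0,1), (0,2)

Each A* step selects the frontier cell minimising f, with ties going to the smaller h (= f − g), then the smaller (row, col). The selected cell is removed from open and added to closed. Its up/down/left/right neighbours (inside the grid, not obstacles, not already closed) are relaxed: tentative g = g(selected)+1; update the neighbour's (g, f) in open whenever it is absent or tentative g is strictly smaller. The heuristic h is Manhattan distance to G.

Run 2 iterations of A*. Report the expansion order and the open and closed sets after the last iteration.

order=[(1,2) → (2,2)]; open=[(0,3) g=3 f=8, (1,0) g=1 f=6, (1,1) g=2 f=6, (1,3) g=4 f=8, (2,1) g=5 f=8, (2,3) g=5 f=8, (3,2) g=5 f=6]; closed=[(0,0), (0,1), (0,2), (1,2), (2,2)]

step 1: expand (1,2) (f=6, h=3) → closed; open now [(0,3) g=3 f=8, (1,0) g=1 f=6, (1,1) g=2 f=6, (1,3) g=4 f=8, (2,2) g=4 f=6]
step 2: expand (2,2) (f=6, h=2) → closed; open now [(0,3) g=3 f=8, (1,0) g=1 f=6, (1,1) g=2 f=6, (1,3) g=4 f=8, (2,1) g=5 f=8, (2,3) g=5 f=8, (3,2) g=5 f=6]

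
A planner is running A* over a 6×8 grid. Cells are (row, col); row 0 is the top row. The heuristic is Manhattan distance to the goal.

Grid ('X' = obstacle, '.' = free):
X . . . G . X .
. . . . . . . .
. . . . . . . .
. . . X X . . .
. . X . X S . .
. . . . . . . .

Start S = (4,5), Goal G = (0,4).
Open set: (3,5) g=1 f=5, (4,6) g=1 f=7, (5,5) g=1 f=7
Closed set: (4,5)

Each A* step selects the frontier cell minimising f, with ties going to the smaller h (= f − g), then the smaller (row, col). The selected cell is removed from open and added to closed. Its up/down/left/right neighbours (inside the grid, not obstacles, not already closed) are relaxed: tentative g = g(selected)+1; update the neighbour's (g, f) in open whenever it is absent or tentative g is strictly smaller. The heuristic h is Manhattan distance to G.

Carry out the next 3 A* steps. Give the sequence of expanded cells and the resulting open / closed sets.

step 1: expand (3,5) (f=5, h=4) → closed; open now [(2,5) g=2 f=5, (3,6) g=2 f=7, (4,6) g=1 f=7, (5,5) g=1 f=7]
step 2: expand (2,5) (f=5, h=3) → closed; open now [(1,5) g=3 f=5, (2,4) g=3 f=5, (2,6) g=3 f=7, (3,6) g=2 f=7, (4,6) g=1 f=7, (5,5) g=1 f=7]
step 3: expand (1,5) (f=5, h=2) → closed; open now [(0,5) g=4 f=5, (1,4) g=4 f=5, (1,6) g=4 f=7, (2,4) g=3 f=5, (2,6) g=3 f=7, (3,6) g=2 f=7, (4,6) g=1 f=7, (5,5) g=1 f=7]

order=[(3,5) → (2,5) → (1,5)]; open=[(0,5) g=4 f=5, (1,4) g=4 f=5, (1,6) g=4 f=7, (2,4) g=3 f=5, (2,6) g=3 f=7, (3,6) g=2 f=7, (4,6) g=1 f=7, (5,5) g=1 f=7]; closed=[(1,5), (2,5), (3,5), (4,5)]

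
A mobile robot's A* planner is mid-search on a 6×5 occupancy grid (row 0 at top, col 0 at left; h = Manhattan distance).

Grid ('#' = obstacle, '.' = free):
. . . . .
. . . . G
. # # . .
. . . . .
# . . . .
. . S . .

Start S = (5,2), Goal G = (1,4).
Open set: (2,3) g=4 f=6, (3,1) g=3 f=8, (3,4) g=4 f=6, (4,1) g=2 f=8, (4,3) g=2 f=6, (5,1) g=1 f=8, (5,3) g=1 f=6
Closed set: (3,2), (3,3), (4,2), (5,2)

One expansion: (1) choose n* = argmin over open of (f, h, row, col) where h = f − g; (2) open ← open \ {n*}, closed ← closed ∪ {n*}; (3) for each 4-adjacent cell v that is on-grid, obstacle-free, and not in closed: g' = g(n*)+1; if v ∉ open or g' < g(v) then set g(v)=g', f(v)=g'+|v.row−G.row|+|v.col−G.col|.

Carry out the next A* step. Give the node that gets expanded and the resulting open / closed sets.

step 1: expand (2,3) (f=6, h=2) → closed; open now [(1,3) g=5 f=6, (2,4) g=5 f=6, (3,1) g=3 f=8, (3,4) g=4 f=6, (4,1) g=2 f=8, (4,3) g=2 f=6, (5,1) g=1 f=8, (5,3) g=1 f=6]

expanded=(2,3); open=[(1,3) g=5 f=6, (2,4) g=5 f=6, (3,1) g=3 f=8, (3,4) g=4 f=6, (4,1) g=2 f=8, (4,3) g=2 f=6, (5,1) g=1 f=8, (5,3) g=1 f=6]; closed=[(2,3), (3,2), (3,3), (4,2), (5,2)]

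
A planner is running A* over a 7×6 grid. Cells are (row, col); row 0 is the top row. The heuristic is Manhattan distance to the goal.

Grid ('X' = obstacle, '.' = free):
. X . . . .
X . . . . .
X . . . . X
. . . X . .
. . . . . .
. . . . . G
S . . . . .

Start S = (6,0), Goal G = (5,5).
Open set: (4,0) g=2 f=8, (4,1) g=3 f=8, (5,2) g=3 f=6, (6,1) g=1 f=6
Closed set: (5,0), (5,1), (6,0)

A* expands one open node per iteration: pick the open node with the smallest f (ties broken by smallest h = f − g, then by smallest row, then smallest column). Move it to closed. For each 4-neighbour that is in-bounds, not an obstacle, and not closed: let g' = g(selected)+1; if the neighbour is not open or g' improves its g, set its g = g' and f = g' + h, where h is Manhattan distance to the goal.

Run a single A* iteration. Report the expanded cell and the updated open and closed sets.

expanded=(5,2); open=[(4,0) g=2 f=8, (4,1) g=3 f=8, (4,2) g=4 f=8, (5,3) g=4 f=6, (6,1) g=1 f=6, (6,2) g=4 f=8]; closed=[(5,0), (5,1), (5,2), (6,0)]

step 1: expand (5,2) (f=6, h=3) → closed; open now [(4,0) g=2 f=8, (4,1) g=3 f=8, (4,2) g=4 f=8, (5,3) g=4 f=6, (6,1) g=1 f=6, (6,2) g=4 f=8]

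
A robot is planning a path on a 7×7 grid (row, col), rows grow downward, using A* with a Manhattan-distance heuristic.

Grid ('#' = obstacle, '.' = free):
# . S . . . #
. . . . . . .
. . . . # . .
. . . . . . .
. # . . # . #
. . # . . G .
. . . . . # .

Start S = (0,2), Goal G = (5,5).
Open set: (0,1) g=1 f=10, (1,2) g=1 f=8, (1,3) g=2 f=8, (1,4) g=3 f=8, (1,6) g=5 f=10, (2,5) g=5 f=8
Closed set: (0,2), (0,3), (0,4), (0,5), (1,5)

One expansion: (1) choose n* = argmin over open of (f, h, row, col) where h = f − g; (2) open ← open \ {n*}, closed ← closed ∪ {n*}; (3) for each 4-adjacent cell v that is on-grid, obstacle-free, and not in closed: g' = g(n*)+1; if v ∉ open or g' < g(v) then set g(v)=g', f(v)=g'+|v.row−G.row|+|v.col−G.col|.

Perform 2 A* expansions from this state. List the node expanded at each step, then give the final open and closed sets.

step 1: expand (2,5) (f=8, h=3) → closed; open now [(0,1) g=1 f=10, (1,2) g=1 f=8, (1,3) g=2 f=8, (1,4) g=3 f=8, (1,6) g=5 f=10, (2,6) g=6 f=10, (3,5) g=6 f=8]
step 2: expand (3,5) (f=8, h=2) → closed; open now [(0,1) g=1 f=10, (1,2) g=1 f=8, (1,3) g=2 f=8, (1,4) g=3 f=8, (1,6) g=5 f=10, (2,6) g=6 f=10, (3,4) g=7 f=10, (3,6) g=7 f=10, (4,5) g=7 f=8]

order=[(2,5) → (3,5)]; open=[(0,1) g=1 f=10, (1,2) g=1 f=8, (1,3) g=2 f=8, (1,4) g=3 f=8, (1,6) g=5 f=10, (2,6) g=6 f=10, (3,4) g=7 f=10, (3,6) g=7 f=10, (4,5) g=7 f=8]; closed=[(0,2), (0,3), (0,4), (0,5), (1,5), (2,5), (3,5)]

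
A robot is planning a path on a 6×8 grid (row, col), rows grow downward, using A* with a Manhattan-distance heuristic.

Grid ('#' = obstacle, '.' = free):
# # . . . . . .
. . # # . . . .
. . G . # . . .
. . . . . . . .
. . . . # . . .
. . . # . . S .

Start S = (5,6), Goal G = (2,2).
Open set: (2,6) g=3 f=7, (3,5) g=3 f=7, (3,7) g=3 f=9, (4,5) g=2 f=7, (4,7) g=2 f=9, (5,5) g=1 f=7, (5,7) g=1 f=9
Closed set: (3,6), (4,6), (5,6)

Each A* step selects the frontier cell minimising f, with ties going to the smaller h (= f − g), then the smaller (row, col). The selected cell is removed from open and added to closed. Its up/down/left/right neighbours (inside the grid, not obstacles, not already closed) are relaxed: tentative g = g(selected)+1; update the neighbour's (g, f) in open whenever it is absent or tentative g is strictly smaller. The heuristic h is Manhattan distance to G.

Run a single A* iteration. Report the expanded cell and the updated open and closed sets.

step 1: expand (2,6) (f=7, h=4) → closed; open now [(1,6) g=4 f=9, (2,5) g=4 f=7, (2,7) g=4 f=9, (3,5) g=3 f=7, (3,7) g=3 f=9, (4,5) g=2 f=7, (4,7) g=2 f=9, (5,5) g=1 f=7, (5,7) g=1 f=9]

expanded=(2,6); open=[(1,6) g=4 f=9, (2,5) g=4 f=7, (2,7) g=4 f=9, (3,5) g=3 f=7, (3,7) g=3 f=9, (4,5) g=2 f=7, (4,7) g=2 f=9, (5,5) g=1 f=7, (5,7) g=1 f=9]; closed=[(2,6), (3,6), (4,6), (5,6)]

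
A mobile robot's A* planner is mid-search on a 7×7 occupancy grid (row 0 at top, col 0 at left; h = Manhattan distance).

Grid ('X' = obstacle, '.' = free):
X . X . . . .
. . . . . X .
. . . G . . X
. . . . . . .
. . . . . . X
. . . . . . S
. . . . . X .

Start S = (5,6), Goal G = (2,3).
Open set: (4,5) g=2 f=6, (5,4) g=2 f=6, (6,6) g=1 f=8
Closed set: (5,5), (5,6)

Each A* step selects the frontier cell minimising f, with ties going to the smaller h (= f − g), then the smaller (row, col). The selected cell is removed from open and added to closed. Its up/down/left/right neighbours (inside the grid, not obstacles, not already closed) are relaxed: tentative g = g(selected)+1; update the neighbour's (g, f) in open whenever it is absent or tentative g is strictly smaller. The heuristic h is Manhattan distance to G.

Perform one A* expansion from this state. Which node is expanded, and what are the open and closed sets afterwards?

step 1: expand (4,5) (f=6, h=4) → closed; open now [(3,5) g=3 f=6, (4,4) g=3 f=6, (5,4) g=2 f=6, (6,6) g=1 f=8]

expanded=(4,5); open=[(3,5) g=3 f=6, (4,4) g=3 f=6, (5,4) g=2 f=6, (6,6) g=1 f=8]; closed=[(4,5), (5,5), (5,6)]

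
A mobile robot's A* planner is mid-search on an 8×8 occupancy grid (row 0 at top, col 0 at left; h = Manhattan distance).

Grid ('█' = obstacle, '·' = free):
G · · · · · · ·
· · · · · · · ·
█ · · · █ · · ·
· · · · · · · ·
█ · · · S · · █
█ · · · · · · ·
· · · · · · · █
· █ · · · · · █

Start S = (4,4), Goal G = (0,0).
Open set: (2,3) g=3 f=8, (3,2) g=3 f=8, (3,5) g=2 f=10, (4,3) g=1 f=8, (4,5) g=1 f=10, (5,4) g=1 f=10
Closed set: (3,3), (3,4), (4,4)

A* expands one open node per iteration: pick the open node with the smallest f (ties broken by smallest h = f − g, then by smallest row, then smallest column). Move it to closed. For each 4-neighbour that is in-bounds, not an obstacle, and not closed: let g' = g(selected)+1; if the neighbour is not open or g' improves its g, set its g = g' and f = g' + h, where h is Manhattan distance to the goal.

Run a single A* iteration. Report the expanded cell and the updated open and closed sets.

expanded=(2,3); open=[(1,3) g=4 f=8, (2,2) g=4 f=8, (3,2) g=3 f=8, (3,5) g=2 f=10, (4,3) g=1 f=8, (4,5) g=1 f=10, (5,4) g=1 f=10]; closed=[(2,3), (3,3), (3,4), (4,4)]

step 1: expand (2,3) (f=8, h=5) → closed; open now [(1,3) g=4 f=8, (2,2) g=4 f=8, (3,2) g=3 f=8, (3,5) g=2 f=10, (4,3) g=1 f=8, (4,5) g=1 f=10, (5,4) g=1 f=10]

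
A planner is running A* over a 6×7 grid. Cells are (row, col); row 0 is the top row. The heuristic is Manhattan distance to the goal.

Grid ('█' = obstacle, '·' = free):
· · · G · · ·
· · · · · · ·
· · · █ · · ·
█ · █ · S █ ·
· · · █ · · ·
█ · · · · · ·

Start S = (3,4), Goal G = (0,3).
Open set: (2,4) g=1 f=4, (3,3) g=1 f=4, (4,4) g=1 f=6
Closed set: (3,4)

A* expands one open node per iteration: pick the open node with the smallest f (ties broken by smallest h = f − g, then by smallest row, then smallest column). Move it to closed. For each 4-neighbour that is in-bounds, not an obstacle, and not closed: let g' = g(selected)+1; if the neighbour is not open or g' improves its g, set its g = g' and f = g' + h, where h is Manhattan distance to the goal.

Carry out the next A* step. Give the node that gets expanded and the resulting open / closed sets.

expanded=(2,4); open=[(1,4) g=2 f=4, (2,5) g=2 f=6, (3,3) g=1 f=4, (4,4) g=1 f=6]; closed=[(2,4), (3,4)]

step 1: expand (2,4) (f=4, h=3) → closed; open now [(1,4) g=2 f=4, (2,5) g=2 f=6, (3,3) g=1 f=4, (4,4) g=1 f=6]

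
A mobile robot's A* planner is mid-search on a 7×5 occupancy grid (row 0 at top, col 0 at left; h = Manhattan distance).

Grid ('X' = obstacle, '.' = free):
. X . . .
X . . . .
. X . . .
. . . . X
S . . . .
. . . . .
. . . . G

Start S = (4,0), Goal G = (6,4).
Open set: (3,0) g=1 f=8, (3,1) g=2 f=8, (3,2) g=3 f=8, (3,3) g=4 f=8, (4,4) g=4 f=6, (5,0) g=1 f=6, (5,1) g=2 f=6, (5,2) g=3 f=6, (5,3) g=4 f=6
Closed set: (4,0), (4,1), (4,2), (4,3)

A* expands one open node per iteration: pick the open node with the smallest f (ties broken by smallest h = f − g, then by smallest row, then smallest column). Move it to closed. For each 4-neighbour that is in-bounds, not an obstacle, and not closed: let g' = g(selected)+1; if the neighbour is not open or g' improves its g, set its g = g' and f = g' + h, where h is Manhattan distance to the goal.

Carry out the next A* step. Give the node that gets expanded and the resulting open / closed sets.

expanded=(4,4); open=[(3,0) g=1 f=8, (3,1) g=2 f=8, (3,2) g=3 f=8, (3,3) g=4 f=8, (5,0) g=1 f=6, (5,1) g=2 f=6, (5,2) g=3 f=6, (5,3) g=4 f=6, (5,4) g=5 f=6]; closed=[(4,0), (4,1), (4,2), (4,3), (4,4)]

step 1: expand (4,4) (f=6, h=2) → closed; open now [(3,0) g=1 f=8, (3,1) g=2 f=8, (3,2) g=3 f=8, (3,3) g=4 f=8, (5,0) g=1 f=6, (5,1) g=2 f=6, (5,2) g=3 f=6, (5,3) g=4 f=6, (5,4) g=5 f=6]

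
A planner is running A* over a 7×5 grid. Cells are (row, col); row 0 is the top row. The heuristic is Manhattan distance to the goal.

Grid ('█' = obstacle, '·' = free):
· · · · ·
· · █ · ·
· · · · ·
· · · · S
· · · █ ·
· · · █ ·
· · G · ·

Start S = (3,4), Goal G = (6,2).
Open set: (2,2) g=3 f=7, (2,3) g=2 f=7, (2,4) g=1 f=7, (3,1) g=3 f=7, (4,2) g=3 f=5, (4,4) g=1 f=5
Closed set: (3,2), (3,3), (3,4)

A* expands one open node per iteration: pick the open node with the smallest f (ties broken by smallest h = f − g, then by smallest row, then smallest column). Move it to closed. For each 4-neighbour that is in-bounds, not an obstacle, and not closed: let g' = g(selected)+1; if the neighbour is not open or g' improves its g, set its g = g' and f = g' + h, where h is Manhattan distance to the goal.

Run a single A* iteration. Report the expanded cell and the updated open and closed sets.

expanded=(4,2); open=[(2,2) g=3 f=7, (2,3) g=2 f=7, (2,4) g=1 f=7, (3,1) g=3 f=7, (4,1) g=4 f=7, (4,4) g=1 f=5, (5,2) g=4 f=5]; closed=[(3,2), (3,3), (3,4), (4,2)]

step 1: expand (4,2) (f=5, h=2) → closed; open now [(2,2) g=3 f=7, (2,3) g=2 f=7, (2,4) g=1 f=7, (3,1) g=3 f=7, (4,1) g=4 f=7, (4,4) g=1 f=5, (5,2) g=4 f=5]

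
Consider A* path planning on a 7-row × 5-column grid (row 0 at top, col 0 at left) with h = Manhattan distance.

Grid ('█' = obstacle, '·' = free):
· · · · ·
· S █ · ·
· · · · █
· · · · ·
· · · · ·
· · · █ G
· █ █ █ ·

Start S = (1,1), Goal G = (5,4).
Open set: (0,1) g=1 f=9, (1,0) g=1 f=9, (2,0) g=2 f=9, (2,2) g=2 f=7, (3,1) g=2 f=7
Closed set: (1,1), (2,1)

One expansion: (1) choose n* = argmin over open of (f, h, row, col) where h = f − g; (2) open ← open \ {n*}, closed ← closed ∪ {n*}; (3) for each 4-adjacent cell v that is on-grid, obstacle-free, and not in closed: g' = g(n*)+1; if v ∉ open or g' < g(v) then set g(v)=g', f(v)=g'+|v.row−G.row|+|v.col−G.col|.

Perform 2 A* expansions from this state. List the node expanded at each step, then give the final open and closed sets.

step 1: expand (2,2) (f=7, h=5) → closed; open now [(0,1) g=1 f=9, (1,0) g=1 f=9, (2,0) g=2 f=9, (2,3) g=3 f=7, (3,1) g=2 f=7, (3,2) g=3 f=7]
step 2: expand (2,3) (f=7, h=4) → closed; open now [(0,1) g=1 f=9, (1,0) g=1 f=9, (1,3) g=4 f=9, (2,0) g=2 f=9, (3,1) g=2 f=7, (3,2) g=3 f=7, (3,3) g=4 f=7]

order=[(2,2) → (2,3)]; open=[(0,1) g=1 f=9, (1,0) g=1 f=9, (1,3) g=4 f=9, (2,0) g=2 f=9, (3,1) g=2 f=7, (3,2) g=3 f=7, (3,3) g=4 f=7]; closed=[(1,1), (2,1), (2,2), (2,3)]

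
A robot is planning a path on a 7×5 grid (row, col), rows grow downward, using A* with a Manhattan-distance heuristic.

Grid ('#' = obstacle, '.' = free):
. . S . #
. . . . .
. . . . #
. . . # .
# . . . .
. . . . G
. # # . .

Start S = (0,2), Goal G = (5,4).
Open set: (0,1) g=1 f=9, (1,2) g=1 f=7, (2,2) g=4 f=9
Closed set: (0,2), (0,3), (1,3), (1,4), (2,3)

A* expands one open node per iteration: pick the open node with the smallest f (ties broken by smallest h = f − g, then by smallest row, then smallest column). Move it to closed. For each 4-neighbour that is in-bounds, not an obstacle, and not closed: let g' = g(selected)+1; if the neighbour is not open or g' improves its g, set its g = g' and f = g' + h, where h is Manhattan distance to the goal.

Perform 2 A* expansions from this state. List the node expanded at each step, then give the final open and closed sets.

step 1: expand (1,2) (f=7, h=6) → closed; open now [(0,1) g=1 f=9, (1,1) g=2 f=9, (2,2) g=2 f=7]
step 2: expand (2,2) (f=7, h=5) → closed; open now [(0,1) g=1 f=9, (1,1) g=2 f=9, (2,1) g=3 f=9, (3,2) g=3 f=7]

order=[(1,2) → (2,2)]; open=[(0,1) g=1 f=9, (1,1) g=2 f=9, (2,1) g=3 f=9, (3,2) g=3 f=7]; closed=[(0,2), (0,3), (1,2), (1,3), (1,4), (2,2), (2,3)]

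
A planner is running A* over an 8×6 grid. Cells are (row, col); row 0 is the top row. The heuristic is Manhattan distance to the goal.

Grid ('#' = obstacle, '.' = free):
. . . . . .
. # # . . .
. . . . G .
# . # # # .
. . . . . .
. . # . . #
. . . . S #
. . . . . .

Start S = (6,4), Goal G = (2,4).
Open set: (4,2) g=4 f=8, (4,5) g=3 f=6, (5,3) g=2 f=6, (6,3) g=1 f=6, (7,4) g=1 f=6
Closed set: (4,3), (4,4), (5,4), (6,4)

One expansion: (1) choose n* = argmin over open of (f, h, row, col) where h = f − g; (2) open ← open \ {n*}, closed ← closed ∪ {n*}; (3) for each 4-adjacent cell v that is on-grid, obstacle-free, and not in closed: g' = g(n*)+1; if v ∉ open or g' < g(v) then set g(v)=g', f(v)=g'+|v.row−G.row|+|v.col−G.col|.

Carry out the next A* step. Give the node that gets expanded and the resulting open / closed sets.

step 1: expand (4,5) (f=6, h=3) → closed; open now [(3,5) g=4 f=6, (4,2) g=4 f=8, (5,3) g=2 f=6, (6,3) g=1 f=6, (7,4) g=1 f=6]

expanded=(4,5); open=[(3,5) g=4 f=6, (4,2) g=4 f=8, (5,3) g=2 f=6, (6,3) g=1 f=6, (7,4) g=1 f=6]; closed=[(4,3), (4,4), (4,5), (5,4), (6,4)]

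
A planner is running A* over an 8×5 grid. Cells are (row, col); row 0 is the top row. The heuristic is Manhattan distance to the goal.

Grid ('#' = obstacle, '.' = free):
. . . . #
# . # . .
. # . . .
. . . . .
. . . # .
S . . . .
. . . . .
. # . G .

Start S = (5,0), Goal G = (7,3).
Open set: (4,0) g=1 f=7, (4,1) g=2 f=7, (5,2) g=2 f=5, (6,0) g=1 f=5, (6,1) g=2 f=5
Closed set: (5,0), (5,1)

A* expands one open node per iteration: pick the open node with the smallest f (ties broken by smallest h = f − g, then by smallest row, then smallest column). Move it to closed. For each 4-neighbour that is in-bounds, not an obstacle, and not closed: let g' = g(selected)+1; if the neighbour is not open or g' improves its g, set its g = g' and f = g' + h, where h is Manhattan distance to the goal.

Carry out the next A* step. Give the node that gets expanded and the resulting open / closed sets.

expanded=(5,2); open=[(4,0) g=1 f=7, (4,1) g=2 f=7, (4,2) g=3 f=7, (5,3) g=3 f=5, (6,0) g=1 f=5, (6,1) g=2 f=5, (6,2) g=3 f=5]; closed=[(5,0), (5,1), (5,2)]

step 1: expand (5,2) (f=5, h=3) → closed; open now [(4,0) g=1 f=7, (4,1) g=2 f=7, (4,2) g=3 f=7, (5,3) g=3 f=5, (6,0) g=1 f=5, (6,1) g=2 f=5, (6,2) g=3 f=5]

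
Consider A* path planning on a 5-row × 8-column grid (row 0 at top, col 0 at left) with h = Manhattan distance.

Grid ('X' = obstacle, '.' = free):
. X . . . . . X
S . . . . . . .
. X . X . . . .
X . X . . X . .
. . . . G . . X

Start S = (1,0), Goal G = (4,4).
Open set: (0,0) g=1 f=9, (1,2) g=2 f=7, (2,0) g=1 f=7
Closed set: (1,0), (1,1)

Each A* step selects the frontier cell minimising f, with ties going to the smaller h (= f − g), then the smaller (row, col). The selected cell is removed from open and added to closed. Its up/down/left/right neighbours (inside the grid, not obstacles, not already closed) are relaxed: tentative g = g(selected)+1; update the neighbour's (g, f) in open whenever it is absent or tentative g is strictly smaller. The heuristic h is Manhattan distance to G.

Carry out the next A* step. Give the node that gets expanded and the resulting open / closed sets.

step 1: expand (1,2) (f=7, h=5) → closed; open now [(0,0) g=1 f=9, (0,2) g=3 f=9, (1,3) g=3 f=7, (2,0) g=1 f=7, (2,2) g=3 f=7]

expanded=(1,2); open=[(0,0) g=1 f=9, (0,2) g=3 f=9, (1,3) g=3 f=7, (2,0) g=1 f=7, (2,2) g=3 f=7]; closed=[(1,0), (1,1), (1,2)]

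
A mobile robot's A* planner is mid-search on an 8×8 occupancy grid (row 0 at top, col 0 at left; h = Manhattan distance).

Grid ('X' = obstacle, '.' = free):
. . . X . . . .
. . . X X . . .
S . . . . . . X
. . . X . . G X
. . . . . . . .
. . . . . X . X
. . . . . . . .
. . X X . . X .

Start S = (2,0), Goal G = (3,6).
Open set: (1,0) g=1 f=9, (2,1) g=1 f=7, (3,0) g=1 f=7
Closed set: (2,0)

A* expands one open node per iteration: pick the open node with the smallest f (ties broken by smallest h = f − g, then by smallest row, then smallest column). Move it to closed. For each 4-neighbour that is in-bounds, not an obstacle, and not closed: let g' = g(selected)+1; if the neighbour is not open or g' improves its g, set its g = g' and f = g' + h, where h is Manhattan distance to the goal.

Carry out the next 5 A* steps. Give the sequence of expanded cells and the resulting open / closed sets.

order=[(2,1) → (2,2) → (2,3) → (2,4) → (2,5)]; open=[(1,0) g=1 f=9, (1,1) g=2 f=9, (1,2) g=3 f=9, (1,5) g=6 f=9, (2,6) g=6 f=7, (3,0) g=1 f=7, (3,1) g=2 f=7, (3,2) g=3 f=7, (3,4) g=5 f=7, (3,5) g=6 f=7]; closed=[(2,0), (2,1), (2,2), (2,3), (2,4), (2,5)]

step 1: expand (2,1) (f=7, h=6) → closed; open now [(1,0) g=1 f=9, (1,1) g=2 f=9, (2,2) g=2 f=7, (3,0) g=1 f=7, (3,1) g=2 f=7]
step 2: expand (2,2) (f=7, h=5) → closed; open now [(1,0) g=1 f=9, (1,1) g=2 f=9, (1,2) g=3 f=9, (2,3) g=3 f=7, (3,0) g=1 f=7, (3,1) g=2 f=7, (3,2) g=3 f=7]
step 3: expand (2,3) (f=7, h=4) → closed; open now [(1,0) g=1 f=9, (1,1) g=2 f=9, (1,2) g=3 f=9, (2,4) g=4 f=7, (3,0) g=1 f=7, (3,1) g=2 f=7, (3,2) g=3 f=7]
step 4: expand (2,4) (f=7, h=3) → closed; open now [(1,0) g=1 f=9, (1,1) g=2 f=9, (1,2) g=3 f=9, (2,5) g=5 f=7, (3,0) g=1 f=7, (3,1) g=2 f=7, (3,2) g=3 f=7, (3,4) g=5 f=7]
step 5: expand (2,5) (f=7, h=2) → closed; open now [(1,0) g=1 f=9, (1,1) g=2 f=9, (1,2) g=3 f=9, (1,5) g=6 f=9, (2,6) g=6 f=7, (3,0) g=1 f=7, (3,1) g=2 f=7, (3,2) g=3 f=7, (3,4) g=5 f=7, (3,5) g=6 f=7]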